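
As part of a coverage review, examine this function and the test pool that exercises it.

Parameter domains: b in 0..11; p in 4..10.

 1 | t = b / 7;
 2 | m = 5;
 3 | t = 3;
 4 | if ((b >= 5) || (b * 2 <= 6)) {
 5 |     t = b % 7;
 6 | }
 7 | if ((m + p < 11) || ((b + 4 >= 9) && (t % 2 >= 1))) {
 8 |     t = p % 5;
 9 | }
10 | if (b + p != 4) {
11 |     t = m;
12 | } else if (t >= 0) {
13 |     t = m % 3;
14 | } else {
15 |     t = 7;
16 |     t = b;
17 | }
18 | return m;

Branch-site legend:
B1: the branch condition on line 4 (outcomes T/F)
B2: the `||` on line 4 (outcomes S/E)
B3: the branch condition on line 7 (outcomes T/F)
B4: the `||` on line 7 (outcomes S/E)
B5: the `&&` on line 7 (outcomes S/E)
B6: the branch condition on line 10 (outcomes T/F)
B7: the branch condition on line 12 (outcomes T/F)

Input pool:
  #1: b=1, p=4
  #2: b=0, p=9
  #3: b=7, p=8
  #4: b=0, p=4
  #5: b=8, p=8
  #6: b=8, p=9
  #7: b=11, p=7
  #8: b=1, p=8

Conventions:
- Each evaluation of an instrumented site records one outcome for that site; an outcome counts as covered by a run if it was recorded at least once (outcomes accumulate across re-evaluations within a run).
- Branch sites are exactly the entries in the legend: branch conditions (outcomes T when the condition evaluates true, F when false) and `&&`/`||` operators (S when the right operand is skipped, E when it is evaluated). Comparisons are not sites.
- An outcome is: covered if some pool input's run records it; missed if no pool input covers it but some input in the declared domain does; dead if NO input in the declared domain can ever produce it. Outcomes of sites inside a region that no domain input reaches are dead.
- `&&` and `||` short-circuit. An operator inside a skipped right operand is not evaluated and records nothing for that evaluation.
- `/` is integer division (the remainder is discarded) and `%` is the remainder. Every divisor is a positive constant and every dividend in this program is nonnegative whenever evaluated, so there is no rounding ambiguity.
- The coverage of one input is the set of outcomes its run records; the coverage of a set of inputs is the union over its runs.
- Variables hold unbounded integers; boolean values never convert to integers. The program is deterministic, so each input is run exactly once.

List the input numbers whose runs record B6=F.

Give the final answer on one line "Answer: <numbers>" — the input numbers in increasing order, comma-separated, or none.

input #1 (b=1, p=4): does not record B6=F
input #2 (b=0, p=9): does not record B6=F
input #3 (b=7, p=8): does not record B6=F
input #4 (b=0, p=4): records B6=F
input #5 (b=8, p=8): does not record B6=F
input #6 (b=8, p=9): does not record B6=F
input #7 (b=11, p=7): does not record B6=F
input #8 (b=1, p=8): does not record B6=F

Answer: 4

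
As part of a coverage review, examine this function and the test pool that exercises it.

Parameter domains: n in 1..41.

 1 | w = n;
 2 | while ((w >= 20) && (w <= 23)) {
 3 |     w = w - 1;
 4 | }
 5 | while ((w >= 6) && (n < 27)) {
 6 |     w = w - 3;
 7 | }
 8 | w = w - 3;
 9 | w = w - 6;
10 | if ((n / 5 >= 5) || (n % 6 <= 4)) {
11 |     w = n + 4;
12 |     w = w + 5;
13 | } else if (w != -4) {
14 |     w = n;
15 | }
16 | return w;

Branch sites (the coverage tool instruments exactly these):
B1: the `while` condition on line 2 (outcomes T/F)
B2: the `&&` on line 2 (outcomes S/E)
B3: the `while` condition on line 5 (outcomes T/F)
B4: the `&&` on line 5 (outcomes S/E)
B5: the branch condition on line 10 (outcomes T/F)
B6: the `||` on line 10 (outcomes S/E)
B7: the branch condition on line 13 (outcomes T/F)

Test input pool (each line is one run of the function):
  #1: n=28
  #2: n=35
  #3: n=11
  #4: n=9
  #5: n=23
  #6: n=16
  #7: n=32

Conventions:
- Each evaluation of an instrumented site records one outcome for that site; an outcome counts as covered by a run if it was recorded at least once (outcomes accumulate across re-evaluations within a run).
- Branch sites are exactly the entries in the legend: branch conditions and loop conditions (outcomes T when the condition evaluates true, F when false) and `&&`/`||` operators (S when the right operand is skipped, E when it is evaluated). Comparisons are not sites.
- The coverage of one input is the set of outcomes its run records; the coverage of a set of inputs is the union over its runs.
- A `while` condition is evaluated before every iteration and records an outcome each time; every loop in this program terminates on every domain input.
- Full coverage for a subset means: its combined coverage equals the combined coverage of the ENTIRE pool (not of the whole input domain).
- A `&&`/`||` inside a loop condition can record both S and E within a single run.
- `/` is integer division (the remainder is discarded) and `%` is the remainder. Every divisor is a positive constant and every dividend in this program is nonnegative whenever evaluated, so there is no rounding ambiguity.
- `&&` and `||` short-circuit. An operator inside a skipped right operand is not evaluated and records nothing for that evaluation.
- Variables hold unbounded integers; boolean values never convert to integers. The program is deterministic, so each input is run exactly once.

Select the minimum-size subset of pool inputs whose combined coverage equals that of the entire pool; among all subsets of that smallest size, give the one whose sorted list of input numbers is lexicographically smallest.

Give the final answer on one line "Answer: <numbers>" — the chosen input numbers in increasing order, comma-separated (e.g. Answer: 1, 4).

run #1 (n=28) runs B2->E, B1->F, B4->E, B3->F, B6->S, B5->T; records B1=F, B2=E, B3=F, B4=E, B5=T, B6=S
run #2 (n=35) runs B2->E, B1->F, B4->E, B3->F, B6->S, B5->T; records B1=F, B2=E, B3=F, B4=E, B5=T, B6=S
run #3 (n=11) runs B2->S, B1->F, B4->E, B3->T, B4->E, B3->T, B4->S, B3->F, B6->E, B5->F, B7->F; records B1=F, B2=S, B3=T, B3=F, B4=S, B4=E, B5=F, B6=E, B7=F
run #4 (n=9) runs B2->S, B1->F, B4->E, B3->T, B4->E, B3->T, B4->S, B3->F, B6->E, B5->T; records B1=F, B2=S, B3=T, B3=F, B4=S, B4=E, B5=T, B6=E
run #5 (n=23) runs B2->E, B1->T, B2->E, B1->T, B2->E, B1->T, B2->E, B1->T, B2->S, B1->F, B4->E, B3->T, B4->E, B3->T, ...; records B1=T, B1=F, B2=S, B2=E, B3=T, B3=F, B4=S, B4=E, B5=F, B6=E, B7=T
run #6 (n=16) runs B2->S, B1->F, B4->E, B3->T, B4->E, B3->T, B4->E, B3->T, B4->E, B3->T, B4->S, B3->F, B6->E, B5->T; records B1=F, B2=S, B3=T, B3=F, B4=S, B4=E, B5=T, B6=E
run #7 (n=32) runs B2->E, B1->F, B4->E, B3->F, B6->S, B5->T; records B1=F, B2=E, B3=F, B4=E, B5=T, B6=S
together the pool reaches 14 outcomes: B1=T, B1=F, B2=S, B2=E, B3=T, B3=F, B4=S, B4=E, B5=T, B5=F, B6=S, B6=E, B7=T, B7=F
checked all size-1 subsets: none covers 14 outcomes (max 11/14)
checked all size-2 subsets: none covers 14 outcomes (max 13/14)
the canonical winner is {1, 3, 5}: size 3, full 14-outcome coverage, earliest index list among size-3 covers

Answer: 1, 3, 5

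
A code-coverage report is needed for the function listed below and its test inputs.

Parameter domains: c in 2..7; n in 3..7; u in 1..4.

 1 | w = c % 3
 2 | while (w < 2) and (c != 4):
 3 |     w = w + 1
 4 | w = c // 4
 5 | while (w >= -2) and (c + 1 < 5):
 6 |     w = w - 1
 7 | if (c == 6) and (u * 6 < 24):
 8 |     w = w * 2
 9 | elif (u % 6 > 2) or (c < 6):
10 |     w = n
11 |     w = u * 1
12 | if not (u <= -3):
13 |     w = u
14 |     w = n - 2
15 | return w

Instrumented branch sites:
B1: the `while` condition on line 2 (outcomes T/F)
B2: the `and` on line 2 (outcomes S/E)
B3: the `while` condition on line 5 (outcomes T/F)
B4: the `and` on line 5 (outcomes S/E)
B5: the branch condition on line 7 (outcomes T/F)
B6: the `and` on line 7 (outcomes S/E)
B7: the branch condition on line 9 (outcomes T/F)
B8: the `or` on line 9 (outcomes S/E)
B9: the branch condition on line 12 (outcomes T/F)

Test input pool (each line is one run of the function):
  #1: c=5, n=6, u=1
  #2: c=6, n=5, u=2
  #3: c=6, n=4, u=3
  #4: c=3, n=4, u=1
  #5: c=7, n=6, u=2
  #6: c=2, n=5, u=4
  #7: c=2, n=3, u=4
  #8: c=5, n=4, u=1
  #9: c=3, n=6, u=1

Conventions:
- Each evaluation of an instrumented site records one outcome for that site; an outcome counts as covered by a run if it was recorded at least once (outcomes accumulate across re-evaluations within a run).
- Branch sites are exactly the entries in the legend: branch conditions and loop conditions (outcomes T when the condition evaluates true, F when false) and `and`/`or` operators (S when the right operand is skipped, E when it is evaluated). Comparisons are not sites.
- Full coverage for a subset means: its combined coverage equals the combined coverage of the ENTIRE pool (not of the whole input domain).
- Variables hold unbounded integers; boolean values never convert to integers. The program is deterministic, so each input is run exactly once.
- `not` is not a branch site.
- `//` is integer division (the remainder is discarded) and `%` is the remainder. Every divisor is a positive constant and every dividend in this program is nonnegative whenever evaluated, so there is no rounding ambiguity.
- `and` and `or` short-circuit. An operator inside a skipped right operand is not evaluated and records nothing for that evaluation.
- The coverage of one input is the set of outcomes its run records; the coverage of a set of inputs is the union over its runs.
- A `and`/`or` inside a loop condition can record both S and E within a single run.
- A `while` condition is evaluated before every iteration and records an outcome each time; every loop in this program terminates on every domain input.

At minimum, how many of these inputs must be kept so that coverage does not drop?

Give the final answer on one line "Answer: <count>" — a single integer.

test 1 (c=5, n=6, u=1) hits B1=F, B2=S, B3=F, B4=E, B5=F, B6=S, B7=T, B8=E, B9=T
test 2 (c=6, n=5, u=2) hits B1=T, B1=F, B2=S, B2=E, B3=F, B4=E, B5=T, B6=E, B9=T
test 3 (c=6, n=4, u=3) hits B1=T, B1=F, B2=S, B2=E, B3=F, B4=E, B5=T, B6=E, B9=T
test 4 (c=3, n=4, u=1) hits B1=T, B1=F, B2=S, B2=E, B3=T, B3=F, B4=S, B4=E, B5=F, B6=S, B7=T, B8=E, B9=T
test 5 (c=7, n=6, u=2) hits B1=T, B1=F, B2=S, B2=E, B3=F, B4=E, B5=F, B6=S, B7=F, B8=E, B9=T
test 6 (c=2, n=5, u=4) hits B1=F, B2=S, B3=T, B3=F, B4=S, B4=E, B5=F, B6=S, B7=T, B8=S, B9=T
test 7 (c=2, n=3, u=4) hits B1=F, B2=S, B3=T, B3=F, B4=S, B4=E, B5=F, B6=S, B7=T, B8=S, B9=T
test 8 (c=5, n=4, u=1) hits B1=F, B2=S, B3=F, B4=E, B5=F, B6=S, B7=T, B8=E, B9=T
test 9 (c=3, n=6, u=1) hits B1=T, B1=F, B2=S, B2=E, B3=T, B3=F, B4=S, B4=E, B5=F, B6=S, B7=T, B8=E, B9=T
union over all inputs: B1=T, B1=F, B2=S, B2=E, B3=T, B3=F, B4=S, B4=E, B5=T, B5=F, B6=S, B6=E, B7=T, B7=F, B8=S, B8=E, B9=T (17 outcomes)
checked all size-1 subsets: none covers 17 outcomes (max 13/17)
checked all size-2 subsets: none covers 17 outcomes (max 15/17)
inputs {2, 5, 6} (size 3) cover everything; no size-3 subset with a lexicographically smaller index list covers all 17

Answer: 3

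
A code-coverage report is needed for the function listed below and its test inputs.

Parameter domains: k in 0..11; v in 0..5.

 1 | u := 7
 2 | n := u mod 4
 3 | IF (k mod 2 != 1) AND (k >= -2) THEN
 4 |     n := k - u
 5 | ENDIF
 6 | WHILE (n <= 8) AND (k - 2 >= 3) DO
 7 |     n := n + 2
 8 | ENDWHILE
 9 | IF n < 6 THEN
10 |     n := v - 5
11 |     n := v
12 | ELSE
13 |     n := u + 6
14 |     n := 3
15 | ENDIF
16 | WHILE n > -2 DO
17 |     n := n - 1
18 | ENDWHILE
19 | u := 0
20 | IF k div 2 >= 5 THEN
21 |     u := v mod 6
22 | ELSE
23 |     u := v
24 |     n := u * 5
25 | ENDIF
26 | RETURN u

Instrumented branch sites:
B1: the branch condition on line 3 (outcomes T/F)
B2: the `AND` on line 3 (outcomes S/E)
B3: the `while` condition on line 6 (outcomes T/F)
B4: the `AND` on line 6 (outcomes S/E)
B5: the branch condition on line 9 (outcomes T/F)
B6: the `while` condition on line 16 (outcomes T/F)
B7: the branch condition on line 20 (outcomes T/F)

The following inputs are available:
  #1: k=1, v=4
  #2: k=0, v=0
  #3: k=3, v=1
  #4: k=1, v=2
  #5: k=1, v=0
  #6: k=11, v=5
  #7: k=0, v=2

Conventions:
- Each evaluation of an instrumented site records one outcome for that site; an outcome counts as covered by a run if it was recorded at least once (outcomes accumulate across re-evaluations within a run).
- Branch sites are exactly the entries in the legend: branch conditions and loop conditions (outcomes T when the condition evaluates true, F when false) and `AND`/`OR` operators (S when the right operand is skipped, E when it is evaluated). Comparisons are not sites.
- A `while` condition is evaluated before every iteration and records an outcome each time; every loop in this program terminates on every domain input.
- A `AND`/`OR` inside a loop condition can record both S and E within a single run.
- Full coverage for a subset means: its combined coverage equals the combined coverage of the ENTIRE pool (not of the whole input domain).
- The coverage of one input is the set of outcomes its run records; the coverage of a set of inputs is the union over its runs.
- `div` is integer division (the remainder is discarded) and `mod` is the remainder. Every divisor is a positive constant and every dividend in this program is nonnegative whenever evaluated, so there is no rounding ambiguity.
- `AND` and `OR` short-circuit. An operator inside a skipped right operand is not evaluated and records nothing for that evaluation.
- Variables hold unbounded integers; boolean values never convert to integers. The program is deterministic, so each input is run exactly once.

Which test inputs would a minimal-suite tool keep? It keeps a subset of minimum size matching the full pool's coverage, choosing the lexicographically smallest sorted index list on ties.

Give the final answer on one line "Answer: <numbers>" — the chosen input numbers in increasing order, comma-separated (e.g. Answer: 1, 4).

input #1 (k=1, v=4): events B2->S, B1->F, B4->E, B3->F, B5->T, B6->T, B6->T, B6->T, B6->T, B6->T, B6->T, B6->F, B7->F; covers B1=F, B2=S, B3=F, B4=E, B5=T, B6=T, B6=F, B7=F
input #2 (k=0, v=0): events B2->E, B1->T, B4->E, B3->F, B5->T, B6->T, B6->T, B6->F, B7->F; covers B1=T, B2=E, B3=F, B4=E, B5=T, B6=T, B6=F, B7=F
input #3 (k=3, v=1): events B2->S, B1->F, B4->E, B3->F, B5->T, B6->T, B6->T, B6->T, B6->F, B7->F; covers B1=F, B2=S, B3=F, B4=E, B5=T, B6=T, B6=F, B7=F
input #4 (k=1, v=2): events B2->S, B1->F, B4->E, B3->F, B5->T, B6->T, B6->T, B6->T, B6->T, B6->F, B7->F; covers B1=F, B2=S, B3=F, B4=E, B5=T, B6=T, B6=F, B7=F
input #5 (k=1, v=0): events B2->S, B1->F, B4->E, B3->F, B5->T, B6->T, B6->T, B6->F, B7->F; covers B1=F, B2=S, B3=F, B4=E, B5=T, B6=T, B6=F, B7=F
input #6 (k=11, v=5): events B2->S, B1->F, B4->E, B3->T, B4->E, B3->T, B4->E, B3->T, B4->S, B3->F, B5->F, B6->T, B6->T, B6->T, ...; covers B1=F, B2=S, B3=T, B3=F, B4=S, B4=E, B5=F, B6=T, B6=F, B7=T
input #7 (k=0, v=2): events B2->E, B1->T, B4->E, B3->F, B5->T, B6->T, B6->T, B6->T, B6->T, B6->F, B7->F; covers B1=T, B2=E, B3=F, B4=E, B5=T, B6=T, B6=F, B7=F
together the pool reaches 14 outcomes: B1=T, B1=F, B2=S, B2=E, B3=T, B3=F, B4=S, B4=E, B5=T, B5=F, B6=T, B6=F, B7=T, B7=F
size 1 is not enough: best union over all size-1 subsets is 10/14
at size 2, {2, 6} reaches all 14 outcomes; every lexicographically earlier size-2 subset fails

Answer: 2, 6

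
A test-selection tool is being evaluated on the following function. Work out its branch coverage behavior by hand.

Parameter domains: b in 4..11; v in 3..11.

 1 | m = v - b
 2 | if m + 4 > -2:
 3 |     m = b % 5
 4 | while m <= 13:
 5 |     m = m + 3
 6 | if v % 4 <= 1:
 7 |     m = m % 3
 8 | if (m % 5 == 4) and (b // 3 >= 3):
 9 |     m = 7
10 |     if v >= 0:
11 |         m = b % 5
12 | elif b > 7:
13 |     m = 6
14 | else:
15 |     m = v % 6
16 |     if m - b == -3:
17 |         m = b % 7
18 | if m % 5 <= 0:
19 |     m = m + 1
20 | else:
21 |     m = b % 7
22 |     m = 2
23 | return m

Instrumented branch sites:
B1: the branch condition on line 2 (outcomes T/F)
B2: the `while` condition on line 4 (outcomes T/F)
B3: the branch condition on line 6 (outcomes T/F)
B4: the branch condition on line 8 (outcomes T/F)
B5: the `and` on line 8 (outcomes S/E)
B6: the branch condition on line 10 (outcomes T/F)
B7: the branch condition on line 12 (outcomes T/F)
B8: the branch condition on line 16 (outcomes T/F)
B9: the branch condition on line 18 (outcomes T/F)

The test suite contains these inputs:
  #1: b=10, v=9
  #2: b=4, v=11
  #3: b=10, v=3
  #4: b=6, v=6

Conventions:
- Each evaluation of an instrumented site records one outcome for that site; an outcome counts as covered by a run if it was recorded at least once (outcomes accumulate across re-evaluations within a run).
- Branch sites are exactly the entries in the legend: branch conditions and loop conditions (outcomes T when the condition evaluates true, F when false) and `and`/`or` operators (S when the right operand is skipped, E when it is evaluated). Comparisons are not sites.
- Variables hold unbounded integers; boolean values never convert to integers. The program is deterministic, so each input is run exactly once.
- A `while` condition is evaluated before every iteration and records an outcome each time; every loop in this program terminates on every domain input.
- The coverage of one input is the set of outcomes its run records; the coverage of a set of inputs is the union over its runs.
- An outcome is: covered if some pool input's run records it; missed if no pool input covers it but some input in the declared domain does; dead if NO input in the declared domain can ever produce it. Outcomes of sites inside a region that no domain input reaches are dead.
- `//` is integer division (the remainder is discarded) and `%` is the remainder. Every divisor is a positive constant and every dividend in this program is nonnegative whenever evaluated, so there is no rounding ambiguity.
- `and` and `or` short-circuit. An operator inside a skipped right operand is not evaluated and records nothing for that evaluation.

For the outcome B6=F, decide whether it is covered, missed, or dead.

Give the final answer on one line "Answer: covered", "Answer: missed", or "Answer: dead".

no pool input records B6=F
checking all 72 inputs in the declared domain: B6=F is never recorded -> dead

Answer: dead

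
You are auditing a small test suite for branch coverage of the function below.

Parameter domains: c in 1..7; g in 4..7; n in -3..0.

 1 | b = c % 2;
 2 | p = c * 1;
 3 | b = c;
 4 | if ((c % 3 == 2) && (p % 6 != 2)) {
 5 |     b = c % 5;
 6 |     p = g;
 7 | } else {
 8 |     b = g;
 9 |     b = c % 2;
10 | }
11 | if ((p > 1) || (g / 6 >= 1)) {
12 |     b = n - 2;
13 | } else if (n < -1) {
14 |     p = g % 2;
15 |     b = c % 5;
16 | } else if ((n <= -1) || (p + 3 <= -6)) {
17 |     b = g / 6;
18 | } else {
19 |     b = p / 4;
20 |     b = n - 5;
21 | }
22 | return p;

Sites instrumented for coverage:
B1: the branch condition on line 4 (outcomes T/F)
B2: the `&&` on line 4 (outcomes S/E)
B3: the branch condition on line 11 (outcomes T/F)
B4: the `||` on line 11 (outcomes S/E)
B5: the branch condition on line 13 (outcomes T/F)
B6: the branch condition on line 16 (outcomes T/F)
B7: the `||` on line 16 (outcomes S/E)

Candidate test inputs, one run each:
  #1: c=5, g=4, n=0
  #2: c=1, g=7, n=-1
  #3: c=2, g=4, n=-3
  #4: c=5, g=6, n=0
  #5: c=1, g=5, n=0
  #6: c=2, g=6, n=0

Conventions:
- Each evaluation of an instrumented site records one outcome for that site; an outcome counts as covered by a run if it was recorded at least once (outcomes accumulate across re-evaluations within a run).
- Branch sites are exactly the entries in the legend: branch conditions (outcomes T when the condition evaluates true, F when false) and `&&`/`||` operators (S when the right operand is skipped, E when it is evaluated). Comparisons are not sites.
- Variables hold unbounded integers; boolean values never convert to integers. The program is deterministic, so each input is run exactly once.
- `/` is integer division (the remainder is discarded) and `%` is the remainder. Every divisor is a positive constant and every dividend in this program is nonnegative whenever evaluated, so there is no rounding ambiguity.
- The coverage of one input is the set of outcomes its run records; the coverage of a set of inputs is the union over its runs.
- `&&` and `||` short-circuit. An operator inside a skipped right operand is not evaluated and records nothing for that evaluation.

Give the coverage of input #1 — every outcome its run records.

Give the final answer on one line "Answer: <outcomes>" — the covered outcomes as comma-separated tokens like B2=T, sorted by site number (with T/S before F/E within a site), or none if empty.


Simulating input #1 (c=5, g=4, n=0) step by step:
  B2->E, B1->T, B4->S, B3->T
deduplicating events, the covered set is: B1=T, B2=E, B3=T, B4=S
Answer: B1=T, B2=E, B3=T, B4=S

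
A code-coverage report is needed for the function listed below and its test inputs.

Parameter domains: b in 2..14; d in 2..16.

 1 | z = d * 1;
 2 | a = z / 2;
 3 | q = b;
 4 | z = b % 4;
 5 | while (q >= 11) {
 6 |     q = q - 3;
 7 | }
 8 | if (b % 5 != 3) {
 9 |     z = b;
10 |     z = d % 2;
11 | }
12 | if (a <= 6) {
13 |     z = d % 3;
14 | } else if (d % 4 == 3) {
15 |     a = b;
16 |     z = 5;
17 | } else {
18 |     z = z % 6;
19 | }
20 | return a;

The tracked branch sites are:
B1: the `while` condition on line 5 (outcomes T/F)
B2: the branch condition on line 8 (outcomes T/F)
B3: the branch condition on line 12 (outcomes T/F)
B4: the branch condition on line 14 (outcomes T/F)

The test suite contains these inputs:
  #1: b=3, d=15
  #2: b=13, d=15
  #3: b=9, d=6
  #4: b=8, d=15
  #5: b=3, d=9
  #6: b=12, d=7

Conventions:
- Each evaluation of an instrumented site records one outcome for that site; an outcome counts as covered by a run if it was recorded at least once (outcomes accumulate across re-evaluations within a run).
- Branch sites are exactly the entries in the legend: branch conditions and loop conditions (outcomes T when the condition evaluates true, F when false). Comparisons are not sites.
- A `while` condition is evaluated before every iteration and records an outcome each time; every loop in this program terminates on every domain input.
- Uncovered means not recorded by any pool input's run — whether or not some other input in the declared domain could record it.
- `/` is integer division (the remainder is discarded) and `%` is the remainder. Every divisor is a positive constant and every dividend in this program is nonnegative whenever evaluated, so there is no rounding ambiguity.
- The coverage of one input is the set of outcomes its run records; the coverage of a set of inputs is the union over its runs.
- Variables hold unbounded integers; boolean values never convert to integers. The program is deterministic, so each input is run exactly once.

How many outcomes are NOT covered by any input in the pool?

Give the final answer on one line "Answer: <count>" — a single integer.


run #1 (b=3, d=15) records B1=F, B2=F, B3=F, B4=T
run #2 (b=13, d=15) records B1=T, B1=F, B2=F, B3=F, B4=T
run #3 (b=9, d=6) records B1=F, B2=T, B3=T
run #4 (b=8, d=15) records B1=F, B2=F, B3=F, B4=T
run #5 (b=3, d=9) records B1=F, B2=F, B3=T
run #6 (b=12, d=7) records B1=T, B1=F, B2=T, B3=T
union over the pool: B1=T, B1=F, B2=T, B2=F, B3=T, B3=F, B4=T
uncovered (1 of 8): B4=F
Answer: 1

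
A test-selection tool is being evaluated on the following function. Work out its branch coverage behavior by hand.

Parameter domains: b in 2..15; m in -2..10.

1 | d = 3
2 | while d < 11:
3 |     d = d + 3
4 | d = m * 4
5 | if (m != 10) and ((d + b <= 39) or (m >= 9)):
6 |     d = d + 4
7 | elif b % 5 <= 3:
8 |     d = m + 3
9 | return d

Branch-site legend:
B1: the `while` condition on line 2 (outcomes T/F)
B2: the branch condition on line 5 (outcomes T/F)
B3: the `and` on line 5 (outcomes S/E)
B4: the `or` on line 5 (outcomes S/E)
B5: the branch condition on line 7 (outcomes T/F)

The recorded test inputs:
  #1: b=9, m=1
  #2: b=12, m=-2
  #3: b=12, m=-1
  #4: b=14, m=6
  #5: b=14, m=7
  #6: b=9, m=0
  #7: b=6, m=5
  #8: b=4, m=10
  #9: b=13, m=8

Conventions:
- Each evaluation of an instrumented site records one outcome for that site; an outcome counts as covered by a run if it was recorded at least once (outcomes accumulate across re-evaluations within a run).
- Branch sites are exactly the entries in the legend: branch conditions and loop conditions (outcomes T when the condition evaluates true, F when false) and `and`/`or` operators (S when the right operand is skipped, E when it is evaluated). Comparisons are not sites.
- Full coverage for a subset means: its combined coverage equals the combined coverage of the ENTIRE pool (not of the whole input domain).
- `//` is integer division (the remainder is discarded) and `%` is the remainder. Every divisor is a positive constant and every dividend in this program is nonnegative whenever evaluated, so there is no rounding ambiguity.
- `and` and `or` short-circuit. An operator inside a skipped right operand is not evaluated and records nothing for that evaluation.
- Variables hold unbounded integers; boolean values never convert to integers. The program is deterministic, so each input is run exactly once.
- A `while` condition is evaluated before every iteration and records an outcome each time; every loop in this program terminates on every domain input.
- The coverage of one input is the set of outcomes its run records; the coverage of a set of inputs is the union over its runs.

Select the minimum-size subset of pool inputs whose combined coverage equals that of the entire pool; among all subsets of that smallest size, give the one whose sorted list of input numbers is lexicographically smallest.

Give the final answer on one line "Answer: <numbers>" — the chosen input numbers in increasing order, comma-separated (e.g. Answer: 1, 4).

test 1 (b=9, m=1) fires B1->T, B1->T, B1->T, B1->F, B3->E, B4->S, B2->T; hits B1=T, B1=F, B2=T, B3=E, B4=S
test 2 (b=12, m=-2) fires B1->T, B1->T, B1->T, B1->F, B3->E, B4->S, B2->T; hits B1=T, B1=F, B2=T, B3=E, B4=S
test 3 (b=12, m=-1) fires B1->T, B1->T, B1->T, B1->F, B3->E, B4->S, B2->T; hits B1=T, B1=F, B2=T, B3=E, B4=S
test 4 (b=14, m=6) fires B1->T, B1->T, B1->T, B1->F, B3->E, B4->S, B2->T; hits B1=T, B1=F, B2=T, B3=E, B4=S
test 5 (b=14, m=7) fires B1->T, B1->T, B1->T, B1->F, B3->E, B4->E, B2->F, B5->F; hits B1=T, B1=F, B2=F, B3=E, B4=E, B5=F
test 6 (b=9, m=0) fires B1->T, B1->T, B1->T, B1->F, B3->E, B4->S, B2->T; hits B1=T, B1=F, B2=T, B3=E, B4=S
test 7 (b=6, m=5) fires B1->T, B1->T, B1->T, B1->F, B3->E, B4->S, B2->T; hits B1=T, B1=F, B2=T, B3=E, B4=S
test 8 (b=4, m=10) fires B1->T, B1->T, B1->T, B1->F, B3->S, B2->F, B5->F; hits B1=T, B1=F, B2=F, B3=S, B5=F
test 9 (b=13, m=8) fires B1->T, B1->T, B1->T, B1->F, B3->E, B4->E, B2->F, B5->T; hits B1=T, B1=F, B2=F, B3=E, B4=E, B5=T
together the pool reaches 10 outcomes: B1=T, B1=F, B2=T, B2=F, B3=S, B3=E, B4=S, B4=E, B5=T, B5=F
checked all size-1 subsets: none covers 10 outcomes (max 6/10)
checked all size-2 subsets: none covers 10 outcomes (max 8/10)
at size 3, {1, 8, 9} reaches all 10 outcomes; every lexicographically earlier size-3 subset fails

Answer: 1, 8, 9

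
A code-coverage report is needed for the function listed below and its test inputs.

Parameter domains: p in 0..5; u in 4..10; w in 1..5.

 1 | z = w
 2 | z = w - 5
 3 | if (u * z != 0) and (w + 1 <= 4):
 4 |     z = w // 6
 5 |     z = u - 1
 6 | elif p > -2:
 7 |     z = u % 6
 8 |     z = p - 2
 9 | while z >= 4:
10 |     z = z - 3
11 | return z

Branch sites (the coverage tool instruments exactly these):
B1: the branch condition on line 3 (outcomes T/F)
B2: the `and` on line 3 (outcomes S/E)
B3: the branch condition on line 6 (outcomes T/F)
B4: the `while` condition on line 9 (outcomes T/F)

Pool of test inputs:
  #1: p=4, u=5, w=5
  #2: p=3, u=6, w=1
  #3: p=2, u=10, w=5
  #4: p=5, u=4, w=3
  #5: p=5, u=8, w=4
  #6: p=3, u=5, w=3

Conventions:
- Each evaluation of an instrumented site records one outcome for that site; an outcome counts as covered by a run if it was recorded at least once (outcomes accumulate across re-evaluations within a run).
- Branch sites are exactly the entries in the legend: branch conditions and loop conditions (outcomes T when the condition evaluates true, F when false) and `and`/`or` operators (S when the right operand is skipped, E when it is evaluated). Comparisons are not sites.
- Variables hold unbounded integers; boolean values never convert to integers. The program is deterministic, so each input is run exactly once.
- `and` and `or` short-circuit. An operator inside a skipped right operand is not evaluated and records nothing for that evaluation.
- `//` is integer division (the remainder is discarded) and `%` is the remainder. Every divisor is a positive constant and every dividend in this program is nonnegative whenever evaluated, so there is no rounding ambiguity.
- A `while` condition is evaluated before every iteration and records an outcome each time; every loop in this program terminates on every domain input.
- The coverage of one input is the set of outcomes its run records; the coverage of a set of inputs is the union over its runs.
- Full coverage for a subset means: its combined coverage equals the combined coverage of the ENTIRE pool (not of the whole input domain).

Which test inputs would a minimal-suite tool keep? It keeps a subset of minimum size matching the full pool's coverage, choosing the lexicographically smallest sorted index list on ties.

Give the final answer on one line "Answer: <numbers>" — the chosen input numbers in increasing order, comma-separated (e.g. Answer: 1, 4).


input #1 (p=4, u=5, w=5): events B2->S, B1->F, B3->T, B4->F; covers B1=F, B2=S, B3=T, B4=F
input #2 (p=3, u=6, w=1): events B2->E, B1->T, B4->T, B4->F; covers B1=T, B2=E, B4=T, B4=F
input #3 (p=2, u=10, w=5): events B2->S, B1->F, B3->T, B4->F; covers B1=F, B2=S, B3=T, B4=F
input #4 (p=5, u=4, w=3): events B2->E, B1->T, B4->F; covers B1=T, B2=E, B4=F
input #5 (p=5, u=8, w=4): events B2->E, B1->F, B3->T, B4->F; covers B1=F, B2=E, B3=T, B4=F
input #6 (p=3, u=5, w=3): events B2->E, B1->T, B4->T, B4->F; covers B1=T, B2=E, B4=T, B4=F
together the pool reaches 7 outcomes: B1=T, B1=F, B2=S, B2=E, B3=T, B4=T, B4=F
no size-1 subset reaches all 7 outcomes (best union: 4/7)
size 2: inputs {1, 2} cover all 7 outcomes, and no lexicographically smaller subset of this size does
Answer: 1, 2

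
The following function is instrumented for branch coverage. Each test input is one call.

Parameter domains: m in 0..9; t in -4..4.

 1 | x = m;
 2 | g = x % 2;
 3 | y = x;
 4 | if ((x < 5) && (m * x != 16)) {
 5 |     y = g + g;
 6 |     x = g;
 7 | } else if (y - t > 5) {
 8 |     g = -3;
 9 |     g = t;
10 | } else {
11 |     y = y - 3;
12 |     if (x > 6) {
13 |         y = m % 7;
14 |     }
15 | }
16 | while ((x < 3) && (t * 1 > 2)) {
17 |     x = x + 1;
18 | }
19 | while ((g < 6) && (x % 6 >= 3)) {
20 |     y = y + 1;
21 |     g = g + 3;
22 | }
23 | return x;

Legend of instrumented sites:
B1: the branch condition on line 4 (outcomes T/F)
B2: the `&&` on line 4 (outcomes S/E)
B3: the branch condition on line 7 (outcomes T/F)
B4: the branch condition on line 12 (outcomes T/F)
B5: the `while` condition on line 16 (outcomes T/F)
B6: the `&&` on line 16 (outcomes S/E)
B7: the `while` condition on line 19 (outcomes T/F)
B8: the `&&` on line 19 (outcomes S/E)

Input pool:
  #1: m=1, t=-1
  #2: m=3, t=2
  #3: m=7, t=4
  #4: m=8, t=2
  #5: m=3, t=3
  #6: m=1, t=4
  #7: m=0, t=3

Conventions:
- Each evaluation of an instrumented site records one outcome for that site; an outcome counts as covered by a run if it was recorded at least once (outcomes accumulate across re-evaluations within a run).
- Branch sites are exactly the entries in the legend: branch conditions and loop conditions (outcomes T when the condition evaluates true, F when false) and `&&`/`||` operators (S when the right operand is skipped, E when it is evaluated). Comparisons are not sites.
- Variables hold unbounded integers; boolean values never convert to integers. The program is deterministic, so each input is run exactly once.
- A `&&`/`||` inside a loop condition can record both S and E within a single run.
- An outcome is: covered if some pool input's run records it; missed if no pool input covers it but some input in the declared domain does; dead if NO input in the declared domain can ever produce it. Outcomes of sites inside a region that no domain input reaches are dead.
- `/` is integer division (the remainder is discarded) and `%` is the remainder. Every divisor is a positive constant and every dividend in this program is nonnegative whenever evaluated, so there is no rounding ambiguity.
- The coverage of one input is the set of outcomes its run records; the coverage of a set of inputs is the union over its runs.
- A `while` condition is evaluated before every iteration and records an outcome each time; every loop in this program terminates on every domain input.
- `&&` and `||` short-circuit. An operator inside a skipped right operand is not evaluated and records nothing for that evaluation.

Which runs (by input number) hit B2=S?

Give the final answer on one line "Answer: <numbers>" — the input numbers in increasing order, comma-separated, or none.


input #1 (m=1, t=-1): misses B2=S
input #2 (m=3, t=2): misses B2=S
input #3 (m=7, t=4): covers B2=S
input #4 (m=8, t=2): covers B2=S
input #5 (m=3, t=3): misses B2=S
input #6 (m=1, t=4): misses B2=S
input #7 (m=0, t=3): misses B2=S
Answer: 3, 4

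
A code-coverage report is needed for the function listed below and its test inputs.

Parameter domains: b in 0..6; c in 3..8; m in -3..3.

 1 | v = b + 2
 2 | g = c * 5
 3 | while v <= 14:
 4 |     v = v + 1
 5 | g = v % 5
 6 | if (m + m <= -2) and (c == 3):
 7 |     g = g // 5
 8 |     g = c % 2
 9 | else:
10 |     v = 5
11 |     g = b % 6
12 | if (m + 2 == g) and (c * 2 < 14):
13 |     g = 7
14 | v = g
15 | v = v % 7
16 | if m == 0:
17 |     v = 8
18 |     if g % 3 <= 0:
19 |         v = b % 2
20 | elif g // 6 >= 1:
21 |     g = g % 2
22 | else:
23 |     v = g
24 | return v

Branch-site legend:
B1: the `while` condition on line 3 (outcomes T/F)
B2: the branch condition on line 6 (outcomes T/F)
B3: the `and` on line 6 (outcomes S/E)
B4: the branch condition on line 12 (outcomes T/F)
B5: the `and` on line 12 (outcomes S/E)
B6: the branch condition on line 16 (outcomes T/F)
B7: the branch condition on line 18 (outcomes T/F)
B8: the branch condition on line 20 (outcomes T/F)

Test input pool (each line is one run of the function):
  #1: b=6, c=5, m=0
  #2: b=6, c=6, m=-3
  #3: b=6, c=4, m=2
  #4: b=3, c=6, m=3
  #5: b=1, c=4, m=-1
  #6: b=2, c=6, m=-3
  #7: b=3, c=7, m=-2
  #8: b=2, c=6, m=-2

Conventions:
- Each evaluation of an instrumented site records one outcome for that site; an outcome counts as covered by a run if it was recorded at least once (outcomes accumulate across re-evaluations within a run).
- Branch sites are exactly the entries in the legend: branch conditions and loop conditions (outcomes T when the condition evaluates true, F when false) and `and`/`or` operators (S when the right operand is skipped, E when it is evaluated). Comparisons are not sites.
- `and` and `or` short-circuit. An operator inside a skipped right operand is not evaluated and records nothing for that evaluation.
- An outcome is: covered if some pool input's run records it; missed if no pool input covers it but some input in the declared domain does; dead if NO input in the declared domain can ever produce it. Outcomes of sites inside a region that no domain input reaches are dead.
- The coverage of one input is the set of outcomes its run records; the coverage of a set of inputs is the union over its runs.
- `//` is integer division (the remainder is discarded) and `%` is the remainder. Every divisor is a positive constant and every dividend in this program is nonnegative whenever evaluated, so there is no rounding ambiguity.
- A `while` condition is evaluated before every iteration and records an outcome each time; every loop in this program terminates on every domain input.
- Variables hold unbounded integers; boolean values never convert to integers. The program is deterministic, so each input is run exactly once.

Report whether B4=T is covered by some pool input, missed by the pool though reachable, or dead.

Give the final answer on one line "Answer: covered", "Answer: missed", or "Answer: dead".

B4=T is recorded by pool input(s) 5 -> covered

Answer: covered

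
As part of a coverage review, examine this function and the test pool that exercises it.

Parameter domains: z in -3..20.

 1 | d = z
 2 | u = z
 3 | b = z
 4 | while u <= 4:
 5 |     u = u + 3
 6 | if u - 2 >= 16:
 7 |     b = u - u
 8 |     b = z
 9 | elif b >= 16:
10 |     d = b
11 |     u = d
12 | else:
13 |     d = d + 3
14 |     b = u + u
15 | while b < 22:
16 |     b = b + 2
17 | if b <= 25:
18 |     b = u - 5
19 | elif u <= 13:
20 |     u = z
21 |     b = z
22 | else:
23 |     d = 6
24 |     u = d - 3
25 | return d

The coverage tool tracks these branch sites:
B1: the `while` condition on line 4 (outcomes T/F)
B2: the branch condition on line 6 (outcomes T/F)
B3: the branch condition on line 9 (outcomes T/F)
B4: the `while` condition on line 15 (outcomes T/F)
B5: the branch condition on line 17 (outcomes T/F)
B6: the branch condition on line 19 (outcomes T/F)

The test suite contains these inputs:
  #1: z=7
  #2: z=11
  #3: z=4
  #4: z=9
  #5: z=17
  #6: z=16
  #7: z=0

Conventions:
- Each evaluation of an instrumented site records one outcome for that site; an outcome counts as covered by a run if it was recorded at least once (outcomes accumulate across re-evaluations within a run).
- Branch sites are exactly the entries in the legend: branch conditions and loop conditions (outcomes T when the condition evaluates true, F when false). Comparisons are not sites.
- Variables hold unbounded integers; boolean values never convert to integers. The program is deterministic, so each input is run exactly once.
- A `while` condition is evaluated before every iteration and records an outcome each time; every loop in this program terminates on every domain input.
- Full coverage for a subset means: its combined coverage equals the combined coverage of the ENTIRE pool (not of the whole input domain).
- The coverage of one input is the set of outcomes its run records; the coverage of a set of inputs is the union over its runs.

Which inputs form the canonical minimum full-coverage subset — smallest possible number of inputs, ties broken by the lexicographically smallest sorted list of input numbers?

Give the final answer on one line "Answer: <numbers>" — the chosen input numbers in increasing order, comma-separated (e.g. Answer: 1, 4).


run #1 (z=7) runs B1->F, B2->F, B3->F, B4->T, B4->T, B4->T, B4->T, B4->F, B5->T; records B1=F, B2=F, B3=F, B4=T, B4=F, B5=T
run #2 (z=11) runs B1->F, B2->F, B3->F, B4->F, B5->T; records B1=F, B2=F, B3=F, B4=F, B5=T
run #3 (z=4) runs B1->T, B1->F, B2->F, B3->F, B4->T, B4->T, B4->T, B4->T, B4->F, B5->T; records B1=T, B1=F, B2=F, B3=F, B4=T, B4=F, B5=T
run #4 (z=9) runs B1->F, B2->F, B3->F, B4->T, B4->T, B4->F, B5->T; records B1=F, B2=F, B3=F, B4=T, B4=F, B5=T
run #5 (z=17) runs B1->F, B2->F, B3->T, B4->T, B4->T, B4->T, B4->F, B5->T; records B1=F, B2=F, B3=T, B4=T, B4=F, B5=T
run #6 (z=16) runs B1->F, B2->F, B3->T, B4->T, B4->T, B4->T, B4->F, B5->T; records B1=F, B2=F, B3=T, B4=T, B4=F, B5=T
run #7 (z=0) runs B1->T, B1->T, B1->F, B2->F, B3->F, B4->T, B4->T, B4->T, B4->T, B4->T, B4->F, B5->T; records B1=T, B1=F, B2=F, B3=F, B4=T, B4=F, B5=T
the full pool covers 8 outcomes: B1=T, B1=F, B2=F, B3=T, B3=F, B4=T, B4=F, B5=T
size 1 is not enough: best union over all size-1 subsets is 7/8
size 2: inputs {3, 5} cover all 8 outcomes, and no lexicographically smaller subset of this size does
Answer: 3, 5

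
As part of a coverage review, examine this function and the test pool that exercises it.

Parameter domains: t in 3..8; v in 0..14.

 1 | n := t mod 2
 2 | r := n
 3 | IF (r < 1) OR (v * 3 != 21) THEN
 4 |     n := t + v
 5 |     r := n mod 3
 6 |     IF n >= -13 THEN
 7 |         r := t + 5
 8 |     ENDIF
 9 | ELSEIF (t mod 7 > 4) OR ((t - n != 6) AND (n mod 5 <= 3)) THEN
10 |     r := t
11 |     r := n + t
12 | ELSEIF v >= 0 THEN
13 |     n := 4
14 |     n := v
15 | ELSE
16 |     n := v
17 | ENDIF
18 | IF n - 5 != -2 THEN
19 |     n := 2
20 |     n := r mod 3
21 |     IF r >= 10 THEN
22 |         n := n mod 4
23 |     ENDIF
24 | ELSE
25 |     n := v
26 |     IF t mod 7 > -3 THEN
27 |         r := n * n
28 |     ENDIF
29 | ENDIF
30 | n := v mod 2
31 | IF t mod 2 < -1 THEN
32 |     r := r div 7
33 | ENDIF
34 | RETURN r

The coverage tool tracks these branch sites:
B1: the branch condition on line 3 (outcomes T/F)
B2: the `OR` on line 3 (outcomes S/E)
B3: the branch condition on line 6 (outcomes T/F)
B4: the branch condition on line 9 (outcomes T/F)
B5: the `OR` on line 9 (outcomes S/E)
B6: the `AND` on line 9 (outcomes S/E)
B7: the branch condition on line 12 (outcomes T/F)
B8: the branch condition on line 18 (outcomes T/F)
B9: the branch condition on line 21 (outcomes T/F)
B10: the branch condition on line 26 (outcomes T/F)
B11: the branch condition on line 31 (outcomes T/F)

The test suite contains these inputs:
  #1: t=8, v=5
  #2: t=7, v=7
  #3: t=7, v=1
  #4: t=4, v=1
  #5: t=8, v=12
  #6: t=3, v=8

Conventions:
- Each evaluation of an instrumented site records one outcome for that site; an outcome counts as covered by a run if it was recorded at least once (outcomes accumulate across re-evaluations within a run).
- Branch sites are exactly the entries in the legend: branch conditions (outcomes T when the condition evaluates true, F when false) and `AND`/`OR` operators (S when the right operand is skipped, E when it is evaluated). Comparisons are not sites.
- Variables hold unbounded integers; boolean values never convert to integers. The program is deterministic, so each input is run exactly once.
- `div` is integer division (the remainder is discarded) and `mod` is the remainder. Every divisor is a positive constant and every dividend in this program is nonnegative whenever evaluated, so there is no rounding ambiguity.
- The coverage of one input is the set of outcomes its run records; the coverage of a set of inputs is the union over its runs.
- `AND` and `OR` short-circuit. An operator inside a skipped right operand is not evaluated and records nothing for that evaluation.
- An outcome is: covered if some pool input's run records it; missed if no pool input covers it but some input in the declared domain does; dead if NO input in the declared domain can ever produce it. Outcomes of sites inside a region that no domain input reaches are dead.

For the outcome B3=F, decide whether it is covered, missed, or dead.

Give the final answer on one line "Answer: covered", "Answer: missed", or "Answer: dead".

no pool input records B3=F
checking all 90 inputs in the declared domain: B3=F is never recorded -> dead

Answer: dead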